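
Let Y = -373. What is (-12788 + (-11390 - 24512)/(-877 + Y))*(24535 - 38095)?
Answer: 21626976888/125 ≈ 1.7302e+8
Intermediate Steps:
(-12788 + (-11390 - 24512)/(-877 + Y))*(24535 - 38095) = (-12788 + (-11390 - 24512)/(-877 - 373))*(24535 - 38095) = (-12788 - 35902/(-1250))*(-13560) = (-12788 - 35902*(-1/1250))*(-13560) = (-12788 + 17951/625)*(-13560) = -7974549/625*(-13560) = 21626976888/125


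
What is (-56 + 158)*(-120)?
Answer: -12240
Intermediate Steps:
(-56 + 158)*(-120) = 102*(-120) = -12240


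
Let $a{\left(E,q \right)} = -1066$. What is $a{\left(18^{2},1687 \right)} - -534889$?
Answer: $533823$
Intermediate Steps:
$a{\left(18^{2},1687 \right)} - -534889 = -1066 - -534889 = -1066 + 534889 = 533823$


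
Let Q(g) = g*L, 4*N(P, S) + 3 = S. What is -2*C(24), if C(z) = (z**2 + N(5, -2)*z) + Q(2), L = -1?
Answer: -1088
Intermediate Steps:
N(P, S) = -3/4 + S/4
Q(g) = -g (Q(g) = g*(-1) = -g)
C(z) = -2 + z**2 - 5*z/4 (C(z) = (z**2 + (-3/4 + (1/4)*(-2))*z) - 1*2 = (z**2 + (-3/4 - 1/2)*z) - 2 = (z**2 - 5*z/4) - 2 = -2 + z**2 - 5*z/4)
-2*C(24) = -2*(-2 + 24**2 - 5/4*24) = -2*(-2 + 576 - 30) = -2*544 = -1088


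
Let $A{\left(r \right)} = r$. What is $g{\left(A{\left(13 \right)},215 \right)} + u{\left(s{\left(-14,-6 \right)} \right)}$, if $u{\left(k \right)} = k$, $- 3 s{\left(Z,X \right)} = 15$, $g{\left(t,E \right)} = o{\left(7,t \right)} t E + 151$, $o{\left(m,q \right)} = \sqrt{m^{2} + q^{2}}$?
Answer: $146 + 2795 \sqrt{218} \approx 41414.0$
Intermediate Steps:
$g{\left(t,E \right)} = 151 + E t \sqrt{49 + t^{2}}$ ($g{\left(t,E \right)} = \sqrt{7^{2} + t^{2}} t E + 151 = \sqrt{49 + t^{2}} t E + 151 = t \sqrt{49 + t^{2}} E + 151 = E t \sqrt{49 + t^{2}} + 151 = 151 + E t \sqrt{49 + t^{2}}$)
$s{\left(Z,X \right)} = -5$ ($s{\left(Z,X \right)} = \left(- \frac{1}{3}\right) 15 = -5$)
$g{\left(A{\left(13 \right)},215 \right)} + u{\left(s{\left(-14,-6 \right)} \right)} = \left(151 + 215 \cdot 13 \sqrt{49 + 13^{2}}\right) - 5 = \left(151 + 215 \cdot 13 \sqrt{49 + 169}\right) - 5 = \left(151 + 215 \cdot 13 \sqrt{218}\right) - 5 = \left(151 + 2795 \sqrt{218}\right) - 5 = 146 + 2795 \sqrt{218}$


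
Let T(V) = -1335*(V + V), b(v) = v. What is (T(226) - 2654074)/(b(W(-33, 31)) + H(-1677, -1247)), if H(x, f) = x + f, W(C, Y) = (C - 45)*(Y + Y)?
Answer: 1628747/3880 ≈ 419.78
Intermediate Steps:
W(C, Y) = 2*Y*(-45 + C) (W(C, Y) = (-45 + C)*(2*Y) = 2*Y*(-45 + C))
H(x, f) = f + x
T(V) = -2670*V
(T(226) - 2654074)/(b(W(-33, 31)) + H(-1677, -1247)) = (-2670*226 - 2654074)/(2*31*(-45 - 33) + (-1247 - 1677)) = (-603420 - 2654074)/(2*31*(-78) - 2924) = -3257494/(-4836 - 2924) = -3257494/(-7760) = -3257494*(-1/7760) = 1628747/3880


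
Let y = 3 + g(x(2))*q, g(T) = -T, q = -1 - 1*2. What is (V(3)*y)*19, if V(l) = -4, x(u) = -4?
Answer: 684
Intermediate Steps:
q = -3 (q = -1 - 2 = -3)
y = -9 (y = 3 - 1*(-4)*(-3) = 3 + 4*(-3) = 3 - 12 = -9)
(V(3)*y)*19 = -4*(-9)*19 = 36*19 = 684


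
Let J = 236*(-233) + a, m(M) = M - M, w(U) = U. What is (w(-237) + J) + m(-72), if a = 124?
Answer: -55101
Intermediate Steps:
m(M) = 0
J = -54864 (J = 236*(-233) + 124 = -54988 + 124 = -54864)
(w(-237) + J) + m(-72) = (-237 - 54864) + 0 = -55101 + 0 = -55101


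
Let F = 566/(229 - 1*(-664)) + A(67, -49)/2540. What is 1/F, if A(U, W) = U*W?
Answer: -2268220/1494079 ≈ -1.5181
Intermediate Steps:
F = -1494079/2268220 (F = 566/(229 - 1*(-664)) + (67*(-49))/2540 = 566/(229 + 664) - 3283*1/2540 = 566/893 - 3283/2540 = -1494079/2268220 ≈ -0.65870)
1/F = 1/(-1494079/2268220) = -2268220/1494079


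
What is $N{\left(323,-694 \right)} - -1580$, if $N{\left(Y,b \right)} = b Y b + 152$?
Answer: $155570160$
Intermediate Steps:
$N{\left(Y,b \right)} = 152 + Y b^{2}$ ($N{\left(Y,b \right)} = Y b b + 152 = Y b^{2} + 152 = 152 + Y b^{2}$)
$N{\left(323,-694 \right)} - -1580 = \left(152 + 323 \left(-694\right)^{2}\right) - -1580 = \left(152 + 323 \cdot 481636\right) + 1580 = \left(152 + 155568428\right) + 1580 = 155568580 + 1580 = 155570160$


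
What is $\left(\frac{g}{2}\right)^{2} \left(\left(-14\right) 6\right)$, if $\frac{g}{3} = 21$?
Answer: $-83349$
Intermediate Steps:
$g = 63$ ($g = 3 \cdot 21 = 63$)
$\left(\frac{g}{2}\right)^{2} \left(\left(-14\right) 6\right) = \left(\frac{63}{2}\right)^{2} \left(\left(-14\right) 6\right) = \left(63 \cdot \frac{1}{2}\right)^{2} \left(-84\right) = \left(\frac{63}{2}\right)^{2} \left(-84\right) = \frac{3969}{4} \left(-84\right) = -83349$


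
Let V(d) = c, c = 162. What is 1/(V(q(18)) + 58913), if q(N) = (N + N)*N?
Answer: 1/59075 ≈ 1.6928e-5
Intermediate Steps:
q(N) = 2*N**2 (q(N) = (2*N)*N = 2*N**2)
V(d) = 162
1/(V(q(18)) + 58913) = 1/(162 + 58913) = 1/59075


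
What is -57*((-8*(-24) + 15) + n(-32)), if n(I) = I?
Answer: -9975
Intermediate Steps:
-57*((-8*(-24) + 15) + n(-32)) = -57*((-8*(-24) + 15) - 32) = -57*((192 + 15) - 32) = -57*(207 - 32) = -57*175 = -9975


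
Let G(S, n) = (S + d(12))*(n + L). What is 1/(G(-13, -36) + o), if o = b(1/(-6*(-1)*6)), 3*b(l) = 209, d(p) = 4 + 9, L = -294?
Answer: 3/209 ≈ 0.014354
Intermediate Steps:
d(p) = 13
b(l) = 209/3 (b(l) = (⅓)*209 = 209/3)
G(S, n) = (-294 + n)*(13 + S) (G(S, n) = (S + 13)*(n - 294) = (13 + S)*(-294 + n) = (-294 + n)*(13 + S))
o = 209/3 ≈ 69.667
1/(G(-13, -36) + o) = 1/((-3822 - 294*(-13) + 13*(-36) - 13*(-36)) + 209/3) = 1/((-3822 + 3822 - 468 + 468) + 209/3) = 1/(0 + 209/3) = 1/(209/3) = 3/209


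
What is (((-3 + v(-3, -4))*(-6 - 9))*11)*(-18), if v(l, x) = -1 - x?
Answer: 0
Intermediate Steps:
(((-3 + v(-3, -4))*(-6 - 9))*11)*(-18) = (((-3 + (-1 - 1*(-4)))*(-6 - 9))*11)*(-18) = (((-3 + (-1 + 4))*(-15))*11)*(-18) = (((-3 + 3)*(-15))*11)*(-18) = ((0*(-15))*11)*(-18) = (0*11)*(-18) = 0*(-18) = 0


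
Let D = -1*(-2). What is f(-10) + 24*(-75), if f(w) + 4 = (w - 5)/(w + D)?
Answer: -14417/8 ≈ -1802.1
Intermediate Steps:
D = 2
f(w) = -4 + (-5 + w)/(2 + w) (f(w) = -4 + (w - 5)/(w + 2) = -4 + (-5 + w)/(2 + w))
f(-10) + 24*(-75) = (-13 - 3*(-10))/(2 - 10) + 24*(-75) = (-13 + 30)/(-8) - 1800 = -⅛*17 - 1800 = -17/8 - 1800 = -14417/8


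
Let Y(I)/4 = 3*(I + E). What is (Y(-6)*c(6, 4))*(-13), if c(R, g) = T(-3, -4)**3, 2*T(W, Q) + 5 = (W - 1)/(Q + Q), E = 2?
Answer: -28431/4 ≈ -7107.8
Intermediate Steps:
T(W, Q) = -5/2 + (-1 + W)/(4*Q) (T(W, Q) = -5/2 + ((W - 1)/(Q + Q))/2 = -5/2 + ((-1 + W)/((2*Q)))/2 = -5/2 + ((-1 + W)*(1/(2*Q)))/2 = -5/2 + ((-1 + W)/(2*Q))/2 = -5/2 + (-1 + W)/(4*Q))
Y(I) = 24 + 12*I (Y(I) = 4*(3*(I + 2)) = 4*(3*(2 + I)) = 4*(6 + 3*I) = 24 + 12*I)
c(R, g) = -729/64 (c(R, g) = ((1/4)*(-1 - 3 - 10*(-4))/(-4))**3 = ((1/4)*(-1/4)*(-1 - 3 + 40))**3 = ((1/4)*(-1/4)*36)**3 = (-9/4)**3 = -729/64)
(Y(-6)*c(6, 4))*(-13) = ((24 + 12*(-6))*(-729/64))*(-13) = ((24 - 72)*(-729/64))*(-13) = -48*(-729/64)*(-13) = (2187/4)*(-13) = -28431/4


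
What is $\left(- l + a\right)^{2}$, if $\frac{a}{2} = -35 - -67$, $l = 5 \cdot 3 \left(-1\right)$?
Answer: $6241$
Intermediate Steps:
$l = -15$ ($l = 15 \left(-1\right) = -15$)
$a = 64$ ($a = 2 \left(-35 - -67\right) = 2 \left(-35 + 67\right) = 2 \cdot 32 = 64$)
$\left(- l + a\right)^{2} = \left(\left(-1\right) \left(-15\right) + 64\right)^{2} = \left(15 + 64\right)^{2} = 79^{2} = 6241$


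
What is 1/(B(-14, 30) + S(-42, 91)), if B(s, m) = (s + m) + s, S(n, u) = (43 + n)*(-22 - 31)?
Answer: -1/51 ≈ -0.019608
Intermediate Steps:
S(n, u) = -2279 - 53*n (S(n, u) = (43 + n)*(-53) = -2279 - 53*n)
B(s, m) = m + 2*s (B(s, m) = (m + s) + s = m + 2*s)
1/(B(-14, 30) + S(-42, 91)) = 1/((30 + 2*(-14)) + (-2279 - 53*(-42))) = 1/((30 - 28) + (-2279 + 2226)) = 1/(2 - 53) = 1/(-51) = -1/51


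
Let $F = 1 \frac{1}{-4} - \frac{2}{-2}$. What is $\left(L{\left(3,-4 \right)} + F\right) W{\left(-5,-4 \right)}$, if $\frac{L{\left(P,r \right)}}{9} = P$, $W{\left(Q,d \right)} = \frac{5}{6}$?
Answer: $\frac{185}{8} \approx 23.125$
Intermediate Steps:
$W{\left(Q,d \right)} = \frac{5}{6}$ ($W{\left(Q,d \right)} = 5 \cdot \frac{1}{6} = \frac{5}{6}$)
$L{\left(P,r \right)} = 9 P$
$F = \frac{3}{4}$ ($F = 1 \left(- \frac{1}{4}\right) - -1 = - \frac{1}{4} + 1 = \frac{3}{4} \approx 0.75$)
$\left(L{\left(3,-4 \right)} + F\right) W{\left(-5,-4 \right)} = \left(9 \cdot 3 + \frac{3}{4}\right) \frac{5}{6} = \left(27 + \frac{3}{4}\right) \frac{5}{6} = \frac{111}{4} \cdot \frac{5}{6} = \frac{185}{8}$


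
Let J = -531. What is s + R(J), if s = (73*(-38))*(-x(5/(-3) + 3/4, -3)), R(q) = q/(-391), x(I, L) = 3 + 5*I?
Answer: -10300837/2346 ≈ -4390.8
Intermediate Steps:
R(q) = -q/391 (R(q) = q*(-1/391) = -q/391)
s = -26353/6 (s = (73*(-38))*(-(3 + 5*(5/(-3) + 3/4))) = -(-2774)*(3 + 5*(5*(-⅓) + 3*(¼))) = -(-2774)*(3 + 5*(-5/3 + ¾)) = -(-2774)*(3 + 5*(-11/12)) = -(-2774)*(3 - 55/12) = -(-2774)*(-19)/12 = -2774*19/12 = -26353/6 ≈ -4392.2)
s + R(J) = -26353/6 - 1/391*(-531) = -26353/6 + 531/391 = -10300837/2346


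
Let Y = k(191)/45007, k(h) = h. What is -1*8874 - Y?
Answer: -399392309/45007 ≈ -8874.0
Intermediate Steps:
Y = 191/45007 ≈ 0.0042438
-1*8874 - Y = -1*8874 - 1*191/45007 = -8874 - 191/45007 = -399392309/45007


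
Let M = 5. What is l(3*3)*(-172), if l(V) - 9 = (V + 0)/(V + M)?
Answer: -11610/7 ≈ -1658.6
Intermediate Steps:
l(V) = 9 + V/(5 + V) (l(V) = 9 + (V + 0)/(V + 5) = 9 + V/(5 + V))
l(3*3)*(-172) = (5*(9 + 2*(3*3))/(5 + 3*3))*(-172) = (5*(9 + 2*9)/(5 + 9))*(-172) = (5*(9 + 18)/14)*(-172) = (5*(1/14)*27)*(-172) = (135/14)*(-172) = -11610/7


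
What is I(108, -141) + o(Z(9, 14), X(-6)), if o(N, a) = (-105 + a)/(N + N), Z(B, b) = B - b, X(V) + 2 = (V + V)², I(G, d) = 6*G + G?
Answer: 7523/10 ≈ 752.30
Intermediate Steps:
I(G, d) = 7*G
X(V) = -2 + 4*V² (X(V) = -2 + (V + V)² = -2 + (2*V)² = -2 + 4*V²)
o(N, a) = (-105 + a)/(2*N) (o(N, a) = (-105 + a)/((2*N)) = (-105 + a)*(1/(2*N)) = (-105 + a)/(2*N))
I(108, -141) + o(Z(9, 14), X(-6)) = 7*108 + (-105 + (-2 + 4*(-6)²))/(2*(9 - 1*14)) = 756 + (-105 + (-2 + 4*36))/(2*(9 - 14)) = 756 + (½)*(-105 + (-2 + 144))/(-5) = 756 + (½)*(-⅕)*(-105 + 142) = 756 + (½)*(-⅕)*37 = 756 - 37/10 = 7523/10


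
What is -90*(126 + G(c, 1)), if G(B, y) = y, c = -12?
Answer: -11430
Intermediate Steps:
-90*(126 + G(c, 1)) = -90*(126 + 1) = -90*127 = -11430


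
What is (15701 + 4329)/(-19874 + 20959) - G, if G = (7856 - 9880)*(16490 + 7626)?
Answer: 10591944134/217 ≈ 4.8811e+7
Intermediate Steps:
G = -48810784 (G = -2024*24116 = -48810784)
(15701 + 4329)/(-19874 + 20959) - G = (15701 + 4329)/(-19874 + 20959) - 1*(-48810784) = 20030/1085 + 48810784 = 20030*(1/1085) + 48810784 = 4006/217 + 48810784 = 10591944134/217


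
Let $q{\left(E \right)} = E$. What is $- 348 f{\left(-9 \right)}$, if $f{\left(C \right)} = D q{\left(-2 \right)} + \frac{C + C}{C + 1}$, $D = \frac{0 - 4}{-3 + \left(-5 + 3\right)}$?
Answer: $- \frac{1131}{5} \approx -226.2$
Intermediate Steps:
$D = \frac{4}{5}$ ($D = - \frac{4}{-3 - 2} = - \frac{4}{-5} = \left(-4\right) \left(- \frac{1}{5}\right) = \frac{4}{5} \approx 0.8$)
$f{\left(C \right)} = - \frac{8}{5} + \frac{2 C}{1 + C}$ ($f{\left(C \right)} = \frac{4}{5} \left(-2\right) + \frac{C + C}{C + 1} = - \frac{8}{5} + \frac{2 C}{1 + C}$)
$- 348 f{\left(-9 \right)} = - 348 \frac{2 \left(-4 - 9\right)}{5 \left(1 - 9\right)} = - 348 \cdot \frac{2}{5} \frac{1}{-8} \left(-13\right) = - 348 \cdot \frac{2}{5} \left(- \frac{1}{8}\right) \left(-13\right) = \left(-348\right) \frac{13}{20} = - \frac{1131}{5}$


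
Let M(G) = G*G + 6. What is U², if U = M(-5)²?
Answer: 923521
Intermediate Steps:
M(G) = 6 + G² (M(G) = G² + 6 = 6 + G²)
U = 961 (U = (6 + (-5)²)² = (6 + 25)² = 31² = 961)
U² = 961² = 923521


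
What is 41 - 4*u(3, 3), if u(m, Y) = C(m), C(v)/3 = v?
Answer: 5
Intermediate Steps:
C(v) = 3*v
u(m, Y) = 3*m
41 - 4*u(3, 3) = 41 - 12*3 = 41 - 4*9 = 41 - 36 = 5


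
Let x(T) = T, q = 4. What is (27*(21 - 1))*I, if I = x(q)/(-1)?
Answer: -2160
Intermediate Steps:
I = -4 (I = 4/(-1) = 4*(-1) = -4)
(27*(21 - 1))*I = (27*(21 - 1))*(-4) = (27*20)*(-4) = 540*(-4) = -2160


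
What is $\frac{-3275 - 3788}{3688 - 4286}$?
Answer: $\frac{7063}{598} \approx 11.811$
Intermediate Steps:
$\frac{-3275 - 3788}{3688 - 4286} = - \frac{7063}{3688 - 4286} = - \frac{7063}{-598} = \left(-7063\right) \left(- \frac{1}{598}\right) = \frac{7063}{598}$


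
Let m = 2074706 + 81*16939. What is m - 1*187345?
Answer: 3259420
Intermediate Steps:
m = 3446765 (m = 2074706 + 1372059 = 3446765)
m - 1*187345 = 3446765 - 1*187345 = 3446765 - 187345 = 3259420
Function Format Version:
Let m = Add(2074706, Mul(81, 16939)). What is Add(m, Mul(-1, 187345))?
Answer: 3259420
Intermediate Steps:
m = 3446765 (m = Add(2074706, 1372059) = 3446765)
Add(m, Mul(-1, 187345)) = Add(3446765, Mul(-1, 187345)) = Add(3446765, -187345) = 3259420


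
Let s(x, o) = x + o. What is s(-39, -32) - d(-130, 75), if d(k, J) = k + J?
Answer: -16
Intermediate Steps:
d(k, J) = J + k
s(x, o) = o + x
s(-39, -32) - d(-130, 75) = (-32 - 39) - (75 - 130) = -71 - 1*(-55) = -71 + 55 = -16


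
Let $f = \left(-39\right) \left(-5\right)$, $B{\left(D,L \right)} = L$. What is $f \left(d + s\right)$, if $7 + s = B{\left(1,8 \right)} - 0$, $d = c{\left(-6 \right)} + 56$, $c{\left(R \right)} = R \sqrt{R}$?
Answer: $11115 - 1170 i \sqrt{6} \approx 11115.0 - 2865.9 i$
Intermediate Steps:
$c{\left(R \right)} = R^{\frac{3}{2}}$
$d = 56 - 6 i \sqrt{6}$ ($d = \left(-6\right)^{\frac{3}{2}} + 56 = - 6 i \sqrt{6} + 56 = 56 - 6 i \sqrt{6} \approx 56.0 - 14.697 i$)
$s = 1$ ($s = -7 + \left(8 - 0\right) = -7 + \left(8 + 0\right) = -7 + 8 = 1$)
$f = 195$
$f \left(d + s\right) = 195 \left(\left(56 - 6 i \sqrt{6}\right) + 1\right) = 195 \left(57 - 6 i \sqrt{6}\right) = 11115 - 1170 i \sqrt{6}$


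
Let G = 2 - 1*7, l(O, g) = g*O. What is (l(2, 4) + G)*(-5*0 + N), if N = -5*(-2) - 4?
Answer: 18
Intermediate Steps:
l(O, g) = O*g
N = 6 (N = 10 - 4 = 6)
G = -5 (G = 2 - 7 = -5)
(l(2, 4) + G)*(-5*0 + N) = (2*4 - 5)*(-5*0 + 6) = (8 - 5)*(0 + 6) = 3*6 = 18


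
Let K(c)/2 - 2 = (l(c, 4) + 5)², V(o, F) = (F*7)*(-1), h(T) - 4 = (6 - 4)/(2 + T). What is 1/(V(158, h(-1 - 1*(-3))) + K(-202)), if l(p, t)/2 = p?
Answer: 2/636749 ≈ 3.1410e-6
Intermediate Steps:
l(p, t) = 2*p
h(T) = 4 + 2/(2 + T) (h(T) = 4 + (6 - 4)/(2 + T) = 4 + 2/(2 + T))
V(o, F) = -7*F (V(o, F) = (7*F)*(-1) = -7*F)
K(c) = 4 + 2*(5 + 2*c)² (K(c) = 4 + 2*(2*c + 5)² = 4 + 2*(5 + 2*c)²)
1/(V(158, h(-1 - 1*(-3))) + K(-202)) = 1/(-14*(5 + 2*(-1 - 1*(-3)))/(2 + (-1 - 1*(-3))) + (4 + 2*(5 + 2*(-202))²)) = 1/(-14*(5 + 2*(-1 + 3))/(2 + (-1 + 3)) + (4 + 2*(5 - 404)²)) = 1/(-14*(5 + 2*2)/(2 + 2) + (4 + 2*(-399)²)) = 1/(-14*(5 + 4)/4 + (4 + 2*159201)) = 1/(-14*9/4 + (4 + 318402)) = 1/(-7*9/2 + 318406) = 1/(-63/2 + 318406) = 1/(636749/2) = 2/636749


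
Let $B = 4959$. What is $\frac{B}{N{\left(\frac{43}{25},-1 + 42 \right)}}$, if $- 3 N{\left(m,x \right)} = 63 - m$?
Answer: $- \frac{371925}{1532} \approx -242.77$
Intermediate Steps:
$N{\left(m,x \right)} = -21 + \frac{m}{3}$ ($N{\left(m,x \right)} = - \frac{63 - m}{3} = -21 + \frac{m}{3}$)
$\frac{B}{N{\left(\frac{43}{25},-1 + 42 \right)}} = \frac{4959}{-21 + \frac{43 \cdot \frac{1}{25}}{3}} = \frac{4959}{-21 + \frac{1}{3} \cdot \frac{43}{25}} = \frac{4959}{-21 + \frac{43}{75}} = \frac{4959}{- \frac{1532}{75}} = 4959 \left(- \frac{75}{1532}\right) = - \frac{371925}{1532}$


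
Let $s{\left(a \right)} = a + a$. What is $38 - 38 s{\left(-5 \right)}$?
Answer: $418$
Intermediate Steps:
$s{\left(a \right)} = 2 a$
$38 - 38 s{\left(-5 \right)} = 38 - 38 \cdot 2 \left(-5\right) = 38 - -380 = 38 + 380 = 418$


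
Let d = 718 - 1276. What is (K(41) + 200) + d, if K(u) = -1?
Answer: -359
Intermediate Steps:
d = -558
(K(41) + 200) + d = (-1 + 200) - 558 = 199 - 558 = -359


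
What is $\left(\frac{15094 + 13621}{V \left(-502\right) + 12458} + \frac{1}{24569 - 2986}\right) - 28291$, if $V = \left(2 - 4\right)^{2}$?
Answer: $- \frac{1276039771511}{45108470} \approx -28288.0$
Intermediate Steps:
$V = 4$ ($V = \left(-2\right)^{2} = 4$)
$\left(\frac{15094 + 13621}{V \left(-502\right) + 12458} + \frac{1}{24569 - 2986}\right) - 28291 = \left(\frac{15094 + 13621}{4 \left(-502\right) + 12458} + \frac{1}{24569 - 2986}\right) - 28291 = \left(\frac{28715}{-2008 + 12458} + \frac{1}{21583}\right) - 28291 = \left(\frac{28715}{10450} + \frac{1}{21583}\right) - 28291 = \left(28715 \cdot \frac{1}{10450} + \frac{1}{21583}\right) - 28291 = \left(\frac{5743}{2090} + \frac{1}{21583}\right) - 28291 = \frac{123953259}{45108470} - 28291 = - \frac{1276039771511}{45108470}$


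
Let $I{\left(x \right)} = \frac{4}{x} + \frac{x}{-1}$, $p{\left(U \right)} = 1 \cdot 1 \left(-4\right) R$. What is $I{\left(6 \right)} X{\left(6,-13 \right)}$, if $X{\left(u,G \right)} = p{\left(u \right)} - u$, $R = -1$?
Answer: $\frac{32}{3} \approx 10.667$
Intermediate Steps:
$p{\left(U \right)} = 4$ ($p{\left(U \right)} = 1 \cdot 1 \left(-4\right) \left(-1\right) = 1 \left(-4\right) \left(-1\right) = \left(-4\right) \left(-1\right) = 4$)
$I{\left(x \right)} = - x + \frac{4}{x}$ ($I{\left(x \right)} = \frac{4}{x} + x \left(-1\right) = \frac{4}{x} - x = - x + \frac{4}{x}$)
$X{\left(u,G \right)} = 4 - u$
$I{\left(6 \right)} X{\left(6,-13 \right)} = \left(\left(-1\right) 6 + \frac{4}{6}\right) \left(4 - 6\right) = \left(-6 + 4 \cdot \frac{1}{6}\right) \left(4 - 6\right) = \left(-6 + \frac{2}{3}\right) \left(-2\right) = \left(- \frac{16}{3}\right) \left(-2\right) = \frac{32}{3}$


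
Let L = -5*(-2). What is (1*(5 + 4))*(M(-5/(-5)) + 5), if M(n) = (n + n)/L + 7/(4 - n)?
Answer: 339/5 ≈ 67.800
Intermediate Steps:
L = 10
M(n) = 7/(4 - n) + n/5 (M(n) = (n + n)/10 + 7/(4 - n) = (2*n)*(⅒) + 7/(4 - n) = n/5 + 7/(4 - n) = 7/(4 - n) + n/5)
(1*(5 + 4))*(M(-5/(-5)) + 5) = (1*(5 + 4))*((-35 + (-5/(-5))² - (-20)/(-5))/(5*(-4 - 5/(-5))) + 5) = (1*9)*((-35 + (-5*(-⅕))² - (-20)*(-1)/5)/(5*(-4 - 5*(-⅕))) + 5) = 9*((-35 + 1² - 4*1)/(5*(-4 + 1)) + 5) = 9*((⅕)*(-35 + 1 - 4)/(-3) + 5) = 9*((⅕)*(-⅓)*(-38) + 5) = 9*(38/15 + 5) = 9*(113/15) = 339/5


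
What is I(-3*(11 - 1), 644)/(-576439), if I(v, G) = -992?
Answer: 992/576439 ≈ 0.0017209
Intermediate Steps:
I(-3*(11 - 1), 644)/(-576439) = -992/(-576439) = -992*(-1/576439) = 992/576439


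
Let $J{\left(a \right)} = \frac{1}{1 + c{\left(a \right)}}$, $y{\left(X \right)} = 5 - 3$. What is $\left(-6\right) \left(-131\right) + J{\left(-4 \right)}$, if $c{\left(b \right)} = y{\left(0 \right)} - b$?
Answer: $\frac{5503}{7} \approx 786.14$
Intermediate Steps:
$y{\left(X \right)} = 2$ ($y{\left(X \right)} = 5 - 3 = 2$)
$c{\left(b \right)} = 2 - b$
$J{\left(a \right)} = \frac{1}{3 - a}$ ($J{\left(a \right)} = \frac{1}{1 - \left(-2 + a\right)} = \frac{1}{3 - a}$)
$\left(-6\right) \left(-131\right) + J{\left(-4 \right)} = \left(-6\right) \left(-131\right) - \frac{1}{-3 - 4} = 786 - \frac{1}{-7} = 786 - - \frac{1}{7} = 786 + \frac{1}{7} = \frac{5503}{7}$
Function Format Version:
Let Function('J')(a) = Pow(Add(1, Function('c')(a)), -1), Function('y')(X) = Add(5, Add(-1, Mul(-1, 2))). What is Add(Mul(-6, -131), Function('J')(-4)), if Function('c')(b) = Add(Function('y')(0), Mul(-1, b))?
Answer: Rational(5503, 7) ≈ 786.14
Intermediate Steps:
Function('y')(X) = 2 (Function('y')(X) = Add(5, Add(-1, -2)) = Add(5, -3) = 2)
Function('c')(b) = Add(2, Mul(-1, b))
Function('J')(a) = Pow(Add(3, Mul(-1, a)), -1) (Function('J')(a) = Pow(Add(1, Add(2, Mul(-1, a))), -1) = Pow(Add(3, Mul(-1, a)), -1))
Add(Mul(-6, -131), Function('J')(-4)) = Add(Mul(-6, -131), Mul(-1, Pow(Add(-3, -4), -1))) = Add(786, Mul(-1, Pow(-7, -1))) = Add(786, Mul(-1, Rational(-1, 7))) = Add(786, Rational(1, 7)) = Rational(5503, 7)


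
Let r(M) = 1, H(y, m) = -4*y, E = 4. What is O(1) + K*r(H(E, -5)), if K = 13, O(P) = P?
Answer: 14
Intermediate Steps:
O(1) + K*r(H(E, -5)) = 1 + 13*1 = 1 + 13 = 14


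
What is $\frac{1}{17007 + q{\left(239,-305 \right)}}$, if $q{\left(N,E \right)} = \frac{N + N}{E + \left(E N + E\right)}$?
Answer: $\frac{73505}{1250099057} \approx 5.8799 \cdot 10^{-5}$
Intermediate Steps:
$q{\left(N,E \right)} = \frac{2 N}{2 E + E N}$ ($q{\left(N,E \right)} = \frac{2 N}{E + \left(E + E N\right)} = \frac{2 N}{2 E + E N}$)
$\frac{1}{17007 + q{\left(239,-305 \right)}} = \frac{1}{17007 + 2 \cdot 239 \frac{1}{-305} \frac{1}{2 + 239}} = \frac{1}{17007 + 2 \cdot 239 \left(- \frac{1}{305}\right) \frac{1}{241}} = \frac{1}{17007 - \frac{478}{73505}} = \frac{1}{\frac{1250099057}{73505}} = \frac{73505}{1250099057}$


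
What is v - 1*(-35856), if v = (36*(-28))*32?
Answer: 3600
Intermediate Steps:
v = -32256 (v = -1008*32 = -32256)
v - 1*(-35856) = -32256 - 1*(-35856) = -32256 + 35856 = 3600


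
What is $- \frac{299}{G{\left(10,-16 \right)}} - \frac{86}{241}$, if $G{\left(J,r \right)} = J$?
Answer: $- \frac{72919}{2410} \approx -30.257$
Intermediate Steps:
$- \frac{299}{G{\left(10,-16 \right)}} - \frac{86}{241} = - \frac{299}{10} - \frac{86}{241} = - \frac{72919}{2410}$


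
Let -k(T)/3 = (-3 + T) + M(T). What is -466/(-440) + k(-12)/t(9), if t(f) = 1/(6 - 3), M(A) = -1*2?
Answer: 33893/220 ≈ 154.06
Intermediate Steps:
M(A) = -2
k(T) = 15 - 3*T (k(T) = -3*((-3 + T) - 2) = -3*(-5 + T) = 15 - 3*T)
t(f) = 1/3
-466/(-440) + k(-12)/t(9) = -466/(-440) + (15 - 3*(-12))/(1/3) = -466*(-1/440) + (15 + 36)*3 = 233/220 + 51*3 = 233/220 + 153 = 33893/220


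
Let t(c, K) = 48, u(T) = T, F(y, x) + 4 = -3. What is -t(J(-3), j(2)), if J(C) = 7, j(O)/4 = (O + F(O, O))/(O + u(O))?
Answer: -48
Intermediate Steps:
F(y, x) = -7 (F(y, x) = -4 - 3 = -7)
j(O) = 2*(-7 + O)/O (j(O) = 4*((O - 7)/(O + O)) = 4*((-7 + O)/((2*O))) = 4*((-7 + O)*(1/(2*O))) = 4*((-7 + O)/(2*O)) = 2*(-7 + O)/O)
-t(J(-3), j(2)) = -1*48 = -48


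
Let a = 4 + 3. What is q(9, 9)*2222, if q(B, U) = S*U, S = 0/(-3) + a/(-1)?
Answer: -139986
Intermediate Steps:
a = 7
S = -7 (S = 0/(-3) + 7/(-1) = 0*(-⅓) + 7*(-1) = 0 - 7 = -7)
q(B, U) = -7*U
q(9, 9)*2222 = -7*9*2222 = -63*2222 = -139986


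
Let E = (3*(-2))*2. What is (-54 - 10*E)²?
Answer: 4356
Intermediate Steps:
E = -12 (E = -6*2 = -12)
(-54 - 10*E)² = (-54 - 10*(-12))² = (-54 + 120)² = 66² = 4356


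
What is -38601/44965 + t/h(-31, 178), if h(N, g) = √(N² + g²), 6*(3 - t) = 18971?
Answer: -38601/44965 - 18953*√32645/195870 ≈ -18.342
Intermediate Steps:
t = -18953/6 (t = 3 - ⅙*18971 = 3 - 18971/6 = -18953/6 ≈ -3158.8)
-38601/44965 + t/h(-31, 178) = -38601/44965 - 18953/(6*√((-31)² + 178²)) = -38601*1/44965 - 18953/(6*√(961 + 31684)) = -38601/44965 - 18953*√32645/32645/6 = -38601/44965 - 18953*√32645/195870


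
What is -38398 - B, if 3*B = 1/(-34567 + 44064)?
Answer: -1093997419/28491 ≈ -38398.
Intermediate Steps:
B = 1/28491 (B = 1/(3*(-34567 + 44064)) = (1/3)/9497 = (1/3)*(1/9497) = 1/28491 ≈ 3.5099e-5)
-38398 - B = -38398 - 1*1/28491 = -38398 - 1/28491 = -1093997419/28491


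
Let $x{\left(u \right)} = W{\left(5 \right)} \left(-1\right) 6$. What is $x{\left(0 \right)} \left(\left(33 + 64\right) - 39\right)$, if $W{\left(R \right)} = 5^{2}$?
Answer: $-8700$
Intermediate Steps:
$W{\left(R \right)} = 25$
$x{\left(u \right)} = -150$ ($x{\left(u \right)} = 25 \left(-1\right) 6 = \left(-25\right) 6 = -150$)
$x{\left(0 \right)} \left(\left(33 + 64\right) - 39\right) = - 150 \left(\left(33 + 64\right) - 39\right) = - 150 \left(97 - 39\right) = \left(-150\right) 58 = -8700$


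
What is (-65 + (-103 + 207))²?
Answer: 1521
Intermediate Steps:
(-65 + (-103 + 207))² = (-65 + 104)² = 39² = 1521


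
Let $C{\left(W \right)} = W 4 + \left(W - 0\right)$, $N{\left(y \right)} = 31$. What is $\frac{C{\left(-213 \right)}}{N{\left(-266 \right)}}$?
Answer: $- \frac{1065}{31} \approx -34.355$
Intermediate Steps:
$C{\left(W \right)} = 5 W$ ($C{\left(W \right)} = 4 W + \left(W + 0\right) = 4 W + W = 5 W$)
$\frac{C{\left(-213 \right)}}{N{\left(-266 \right)}} = \frac{5 \left(-213\right)}{31} = \left(-1065\right) \frac{1}{31} = - \frac{1065}{31}$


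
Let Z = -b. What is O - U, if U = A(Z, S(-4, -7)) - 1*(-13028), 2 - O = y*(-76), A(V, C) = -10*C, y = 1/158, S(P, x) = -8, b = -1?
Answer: -1035336/79 ≈ -13106.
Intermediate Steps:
y = 1/158 ≈ 0.0063291
Z = 1 (Z = -1*(-1) = 1)
O = 196/79 (O = 2 - (-76)/158 = 2 - 1*(-38/79) = 2 + 38/79 = 196/79 ≈ 2.4810)
U = 13108 (U = -10*(-8) - 1*(-13028) = 80 + 13028 = 13108)
O - U = 196/79 - 1*13108 = 196/79 - 13108 = -1035336/79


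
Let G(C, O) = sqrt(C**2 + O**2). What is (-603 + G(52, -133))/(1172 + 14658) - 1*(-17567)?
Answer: 278085007/15830 + sqrt(20393)/15830 ≈ 17567.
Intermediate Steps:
(-603 + G(52, -133))/(1172 + 14658) - 1*(-17567) = (-603 + sqrt(52**2 + (-133)**2))/(1172 + 14658) - 1*(-17567) = (-603 + sqrt(2704 + 17689))/15830 + 17567 = (-603 + sqrt(20393))*(1/15830) + 17567 = (-603/15830 + sqrt(20393)/15830) + 17567 = 278085007/15830 + sqrt(20393)/15830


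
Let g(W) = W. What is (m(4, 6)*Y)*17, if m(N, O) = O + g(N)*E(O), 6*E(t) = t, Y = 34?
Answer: 5780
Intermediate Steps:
E(t) = t/6
m(N, O) = O + N*O/6 (m(N, O) = O + N*(O/6) = O + N*O/6)
(m(4, 6)*Y)*17 = (((⅙)*6*(6 + 4))*34)*17 = (((⅙)*6*10)*34)*17 = (10*34)*17 = 340*17 = 5780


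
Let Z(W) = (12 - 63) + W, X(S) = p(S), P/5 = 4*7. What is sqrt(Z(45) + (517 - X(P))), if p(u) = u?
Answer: sqrt(371) ≈ 19.261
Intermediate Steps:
P = 140 (P = 5*(4*7) = 5*28 = 140)
X(S) = S
Z(W) = -51 + W
sqrt(Z(45) + (517 - X(P))) = sqrt((-51 + 45) + (517 - 1*140)) = sqrt(-6 + (517 - 140)) = sqrt(-6 + 377) = sqrt(371)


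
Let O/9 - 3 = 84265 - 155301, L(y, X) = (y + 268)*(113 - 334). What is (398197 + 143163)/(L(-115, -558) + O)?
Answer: -54136/67311 ≈ -0.80427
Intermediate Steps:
L(y, X) = -59228 - 221*y (L(y, X) = (268 + y)*(-221) = -59228 - 221*y)
O = -639297 (O = 27 + 9*(84265 - 155301) = 27 + 9*(-71036) = 27 - 639324 = -639297)
(398197 + 143163)/(L(-115, -558) + O) = (398197 + 143163)/((-59228 - 221*(-115)) - 639297) = 541360/((-59228 + 25415) - 639297) = 541360/(-33813 - 639297) = 541360/(-673110) = 541360*(-1/673110) = -54136/67311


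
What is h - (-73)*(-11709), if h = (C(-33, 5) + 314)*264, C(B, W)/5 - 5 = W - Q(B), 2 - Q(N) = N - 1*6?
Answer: -812781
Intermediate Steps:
Q(N) = 8 - N (Q(N) = 2 - (N - 1*6) = 2 - (N - 6) = 2 - (-6 + N) = 2 + (6 - N) = 8 - N)
C(B, W) = -15 + 5*B + 5*W (C(B, W) = 25 + 5*(W - (8 - B)) = 25 + 5*(W + (-8 + B)) = 25 + 5*(-8 + B + W) = 25 + (-40 + 5*B + 5*W) = -15 + 5*B + 5*W)
h = 41976 (h = ((-15 + 5*(-33) + 5*5) + 314)*264 = ((-15 - 165 + 25) + 314)*264 = (-155 + 314)*264 = 159*264 = 41976)
h - (-73)*(-11709) = 41976 - (-73)*(-11709) = 41976 - 1*854757 = 41976 - 854757 = -812781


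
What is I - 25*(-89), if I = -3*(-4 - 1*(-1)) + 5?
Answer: 2239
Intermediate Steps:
I = 14 (I = -3*(-4 + 1) + 5 = -3*(-3) + 5 = 9 + 5 = 14)
I - 25*(-89) = 14 - 25*(-89) = 14 + 2225 = 2239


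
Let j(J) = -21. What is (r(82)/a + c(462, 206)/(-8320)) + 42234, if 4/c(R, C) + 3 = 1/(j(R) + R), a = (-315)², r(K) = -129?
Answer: 768222181070879/18189662400 ≈ 42234.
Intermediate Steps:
a = 99225
c(R, C) = 4/(-3 + 1/(-21 + R))
(r(82)/a + c(462, 206)/(-8320)) + 42234 = (-129/99225 + (4*(21 - 1*462)/(-64 + 3*462))/(-8320)) + 42234 = (-129*1/99225 + (4*(21 - 462)/(-64 + 1386))*(-1/8320)) + 42234 = (-43/33075 + (4*(-441)/1322)*(-1/8320)) + 42234 = (-43/33075 + (4*(1/1322)*(-441))*(-1/8320)) + 42234 = (-43/33075 - 882/661*(-1/8320)) + 42234 = (-43/33075 + 441/2749760) + 42234 = -20730721/18189662400 + 42234 = 768222181070879/18189662400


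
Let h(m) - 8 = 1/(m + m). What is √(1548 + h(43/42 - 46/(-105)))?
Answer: √146683679/307 ≈ 39.451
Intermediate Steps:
h(m) = 8 + 1/(2*m) (h(m) = 8 + 1/(m + m) = 8 + 1/(2*m))
√(1548 + h(43/42 - 46/(-105))) = √(1548 + (8 + 1/(2*(43/42 - 46/(-105))))) = √(1548 + (8 + 1/(2*(43*(1/42) - 46*(-1/105))))) = √(1548 + (8 + 1/(2*(43/42 + 46/105)))) = √(1548 + (8 + 1/(2*(307/210)))) = √(1548 + (8 + (½)*(210/307))) = √(1548 + (8 + 105/307)) = √(1548 + 2561/307) = √(477797/307) = √146683679/307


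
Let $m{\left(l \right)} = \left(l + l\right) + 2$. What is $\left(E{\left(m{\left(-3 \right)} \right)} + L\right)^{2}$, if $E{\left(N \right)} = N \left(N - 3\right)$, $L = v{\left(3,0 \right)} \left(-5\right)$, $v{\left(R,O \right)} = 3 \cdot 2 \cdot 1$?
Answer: $4$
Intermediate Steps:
$m{\left(l \right)} = 2 + 2 l$ ($m{\left(l \right)} = 2 l + 2 = 2 + 2 l$)
$v{\left(R,O \right)} = 6$ ($v{\left(R,O \right)} = 6 \cdot 1 = 6$)
$L = -30$ ($L = 6 \left(-5\right) = -30$)
$E{\left(N \right)} = N \left(-3 + N\right)$ ($E{\left(N \right)} = N \left(N - 3\right) = N \left(-3 + N\right)$)
$\left(E{\left(m{\left(-3 \right)} \right)} + L\right)^{2} = \left(\left(2 + 2 \left(-3\right)\right) \left(-3 + \left(2 + 2 \left(-3\right)\right)\right) - 30\right)^{2} = \left(\left(2 - 6\right) \left(-3 + \left(2 - 6\right)\right) - 30\right)^{2} = \left(- 4 \left(-3 - 4\right) - 30\right)^{2} = \left(\left(-4\right) \left(-7\right) - 30\right)^{2} = \left(28 - 30\right)^{2} = \left(-2\right)^{2} = 4$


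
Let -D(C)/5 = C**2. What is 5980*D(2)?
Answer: -119600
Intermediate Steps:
D(C) = -5*C**2
5980*D(2) = 5980*(-5*2**2) = 5980*(-5*4) = 5980*(-20) = -119600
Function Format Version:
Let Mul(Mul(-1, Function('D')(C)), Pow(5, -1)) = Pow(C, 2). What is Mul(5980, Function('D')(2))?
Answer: -119600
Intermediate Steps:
Function('D')(C) = Mul(-5, Pow(C, 2))
Mul(5980, Function('D')(2)) = Mul(5980, Mul(-5, Pow(2, 2))) = Mul(5980, Mul(-5, 4)) = Mul(5980, -20) = -119600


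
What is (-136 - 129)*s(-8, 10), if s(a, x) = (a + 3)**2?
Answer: -6625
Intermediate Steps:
s(a, x) = (3 + a)**2
(-136 - 129)*s(-8, 10) = (-136 - 129)*(3 - 8)**2 = -265*(-5)**2 = -265*25 = -6625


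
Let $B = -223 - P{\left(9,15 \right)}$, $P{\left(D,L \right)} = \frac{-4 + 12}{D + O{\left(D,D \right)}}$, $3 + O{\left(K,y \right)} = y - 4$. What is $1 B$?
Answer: $- \frac{2461}{11} \approx -223.73$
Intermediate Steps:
$O{\left(K,y \right)} = -7 + y$ ($O{\left(K,y \right)} = -3 + \left(y - 4\right) = -3 + \left(-4 + y\right) = -7 + y$)
$P{\left(D,L \right)} = \frac{8}{-7 + 2 D}$ ($P{\left(D,L \right)} = \frac{-4 + 12}{D + \left(-7 + D\right)} = \frac{8}{-7 + 2 D}$)
$B = - \frac{2461}{11}$ ($B = -223 - \frac{8}{-7 + 2 \cdot 9} = -223 - \frac{8}{-7 + 18} = -223 - \frac{8}{11} = - \frac{2461}{11} \approx -223.73$)
$1 B = 1 \left(- \frac{2461}{11}\right) = - \frac{2461}{11}$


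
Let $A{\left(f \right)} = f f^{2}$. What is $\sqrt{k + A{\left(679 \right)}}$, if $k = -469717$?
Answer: $11 \sqrt{2583282} \approx 17680.0$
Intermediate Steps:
$A{\left(f \right)} = f^{3}$
$\sqrt{k + A{\left(679 \right)}} = \sqrt{-469717 + 679^{3}} = \sqrt{-469717 + 313046839} = \sqrt{312577122} = 11 \sqrt{2583282}$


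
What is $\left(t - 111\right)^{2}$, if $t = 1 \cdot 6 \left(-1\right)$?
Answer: $13689$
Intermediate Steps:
$t = -6$ ($t = 6 \left(-1\right) = -6$)
$\left(t - 111\right)^{2} = \left(-6 - 111\right)^{2} = \left(-117\right)^{2} = 13689$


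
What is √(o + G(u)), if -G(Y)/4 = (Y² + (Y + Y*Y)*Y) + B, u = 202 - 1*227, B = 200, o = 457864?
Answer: 2*√128641 ≈ 717.33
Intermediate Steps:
u = -25 (u = 202 - 227 = -25)
G(Y) = -800 - 4*Y² - 4*Y*(Y + Y²) (G(Y) = -4*((Y² + (Y + Y*Y)*Y) + 200) = -4*((Y² + (Y + Y²)*Y) + 200) = -4*((Y² + Y*(Y + Y²)) + 200) = -4*(200 + Y² + Y*(Y + Y²)) = -800 - 4*Y² - 4*Y*(Y + Y²))
√(o + G(u)) = √(457864 + (-800 - 8*(-25)² - 4*(-25)³)) = √(457864 + (-800 - 8*625 - 4*(-15625))) = √(457864 + (-800 - 5000 + 62500)) = √(457864 + 56700) = √514564 = 2*√128641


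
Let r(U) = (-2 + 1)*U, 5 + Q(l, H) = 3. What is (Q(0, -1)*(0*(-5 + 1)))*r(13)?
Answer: 0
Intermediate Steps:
Q(l, H) = -2 (Q(l, H) = -5 + 3 = -2)
r(U) = -U
(Q(0, -1)*(0*(-5 + 1)))*r(13) = (-0*(-5 + 1))*(-1*13) = -0*(-4)*(-13) = -2*0*(-13) = 0*(-13) = 0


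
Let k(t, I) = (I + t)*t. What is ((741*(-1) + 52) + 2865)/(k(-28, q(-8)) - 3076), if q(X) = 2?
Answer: -544/587 ≈ -0.92675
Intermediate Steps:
k(t, I) = t*(I + t)
((741*(-1) + 52) + 2865)/(k(-28, q(-8)) - 3076) = ((741*(-1) + 52) + 2865)/(-28*(2 - 28) - 3076) = ((-741 + 52) + 2865)/(-28*(-26) - 3076) = (-689 + 2865)/(728 - 3076) = 2176/(-2348) = 2176*(-1/2348) = -544/587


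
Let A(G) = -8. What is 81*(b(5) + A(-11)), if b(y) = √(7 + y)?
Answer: -648 + 162*√3 ≈ -367.41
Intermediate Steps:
81*(b(5) + A(-11)) = 81*(√(7 + 5) - 8) = 81*(√12 - 8) = 81*(2*√3 - 8) = 81*(-8 + 2*√3) = -648 + 162*√3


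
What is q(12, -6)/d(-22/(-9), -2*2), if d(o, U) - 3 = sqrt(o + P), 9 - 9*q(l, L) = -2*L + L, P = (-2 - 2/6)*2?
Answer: 9/101 - 2*I*sqrt(5)/101 ≈ 0.089109 - 0.044279*I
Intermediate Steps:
P = -14/3 (P = (-2 - 2*1/6)*2 = (-2 - 1/3)*2 = -7/3*2 = -14/3 ≈ -4.6667)
q(l, L) = 1 + L/9 (q(l, L) = 1 - (-2*L + L)/9 = 1 - (-1)*L/9 = 1 + L/9)
d(o, U) = 3 + sqrt(-14/3 + o) (d(o, U) = 3 + sqrt(o - 14/3) = 3 + sqrt(-14/3 + o))
q(12, -6)/d(-22/(-9), -2*2) = (1 + (1/9)*(-6))/(3 + sqrt(-42 + 9*(-22/(-9)))/3) = (1 - 2/3)/(3 + sqrt(-42 + 9*(-22*(-1/9)))/3) = 1/(3*(3 + sqrt(-42 + 9*(22/9))/3)) = 1/(3*(3 + sqrt(-42 + 22)/3)) = 1/(3*(3 + sqrt(-20)/3)) = 1/(3*(3 + (2*I*sqrt(5))/3)) = 1/(3*(3 + 2*I*sqrt(5)/3))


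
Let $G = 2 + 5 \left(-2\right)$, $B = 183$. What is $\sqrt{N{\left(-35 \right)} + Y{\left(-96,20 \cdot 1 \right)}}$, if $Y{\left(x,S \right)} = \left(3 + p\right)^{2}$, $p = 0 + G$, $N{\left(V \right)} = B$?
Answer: $4 \sqrt{13} \approx 14.422$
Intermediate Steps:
$G = -8$ ($G = 2 - 10 = -8$)
$N{\left(V \right)} = 183$
$p = -8$ ($p = 0 - 8 = -8$)
$Y{\left(x,S \right)} = 25$ ($Y{\left(x,S \right)} = \left(3 - 8\right)^{2} = \left(-5\right)^{2} = 25$)
$\sqrt{N{\left(-35 \right)} + Y{\left(-96,20 \cdot 1 \right)}} = \sqrt{183 + 25} = \sqrt{208} = 4 \sqrt{13}$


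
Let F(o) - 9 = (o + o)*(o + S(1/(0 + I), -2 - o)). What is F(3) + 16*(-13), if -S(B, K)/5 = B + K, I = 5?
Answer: -37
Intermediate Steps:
S(B, K) = -5*B - 5*K (S(B, K) = -5*(B + K) = -5*B - 5*K)
F(o) = 9 + 2*o*(9 + 6*o) (F(o) = 9 + (o + o)*(o + (-5/(0 + 5) - 5*(-2 - o))) = 9 + (2*o)*(o + (-5/5 + (10 + 5*o))) = 9 + (2*o)*(o + (-5*1/5 + (10 + 5*o))) = 9 + (2*o)*(o + (-1 + (10 + 5*o))) = 9 + (2*o)*(o + (9 + 5*o)) = 9 + (2*o)*(9 + 6*o) = 9 + 2*o*(9 + 6*o))
F(3) + 16*(-13) = (9 + 12*3**2 + 18*3) + 16*(-13) = (9 + 12*9 + 54) - 208 = (9 + 108 + 54) - 208 = 171 - 208 = -37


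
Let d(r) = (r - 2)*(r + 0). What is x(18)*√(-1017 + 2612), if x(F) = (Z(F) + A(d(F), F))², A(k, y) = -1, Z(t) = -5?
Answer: 36*√1595 ≈ 1437.7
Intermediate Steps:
d(r) = r*(-2 + r) (d(r) = (-2 + r)*r = r*(-2 + r))
x(F) = 36 (x(F) = (-5 - 1)² = (-6)² = 36)
x(18)*√(-1017 + 2612) = 36*√(-1017 + 2612) = 36*√1595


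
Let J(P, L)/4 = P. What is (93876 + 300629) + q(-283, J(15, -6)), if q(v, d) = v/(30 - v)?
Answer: 123479782/313 ≈ 3.9450e+5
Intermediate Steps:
J(P, L) = 4*P
(93876 + 300629) + q(-283, J(15, -6)) = (93876 + 300629) - 1*(-283)/(-30 - 283) = 394505 - 1*(-283)/(-313) = 394505 - 1*(-283)*(-1/313) = 394505 - 283/313 = 123479782/313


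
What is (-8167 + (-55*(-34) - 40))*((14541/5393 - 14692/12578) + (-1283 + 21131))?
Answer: -4266246163413779/33916577 ≈ -1.2579e+8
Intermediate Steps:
(-8167 + (-55*(-34) - 40))*((14541/5393 - 14692/12578) + (-1283 + 21131)) = (-8167 + (1870 - 40))*((14541*(1/5393) - 14692*1/12578) + 19848) = (-8167 + 1830)*((14541/5393 - 7346/6289) + 19848) = -6337*(51831371/33916577 + 19848) = -6337*673228051667/33916577 = -4266246163413779/33916577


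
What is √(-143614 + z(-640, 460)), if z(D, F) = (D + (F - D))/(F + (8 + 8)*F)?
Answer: I*√41504429/17 ≈ 378.96*I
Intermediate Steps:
z(D, F) = 1/17 (z(D, F) = F/(F + 16*F) = F/((17*F)) = F*(1/(17*F)) = 1/17)
√(-143614 + z(-640, 460)) = √(-143614 + 1/17) = √(-2441437/17) = I*√41504429/17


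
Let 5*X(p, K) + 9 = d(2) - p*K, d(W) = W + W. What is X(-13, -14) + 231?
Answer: 968/5 ≈ 193.60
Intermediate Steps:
d(W) = 2*W
X(p, K) = -1 - K*p/5 (X(p, K) = -9/5 + (2*2 - p*K)/5 = -9/5 + (4 - K*p)/5 = -9/5 + (4/5 - K*p/5) = -1 - K*p/5)
X(-13, -14) + 231 = (-1 - 1/5*(-14)*(-13)) + 231 = (-1 - 182/5) + 231 = -187/5 + 231 = 968/5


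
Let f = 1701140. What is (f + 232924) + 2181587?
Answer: 4115651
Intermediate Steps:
(f + 232924) + 2181587 = (1701140 + 232924) + 2181587 = 1934064 + 2181587 = 4115651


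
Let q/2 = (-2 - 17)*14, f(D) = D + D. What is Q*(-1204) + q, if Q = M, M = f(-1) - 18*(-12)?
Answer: -258188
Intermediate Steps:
f(D) = 2*D
q = -532 (q = 2*((-2 - 17)*14) = 2*(-19*14) = 2*(-266) = -532)
M = 214 (M = 2*(-1) - 18*(-12) = -2 + 216 = 214)
Q = 214
Q*(-1204) + q = 214*(-1204) - 532 = -257656 - 532 = -258188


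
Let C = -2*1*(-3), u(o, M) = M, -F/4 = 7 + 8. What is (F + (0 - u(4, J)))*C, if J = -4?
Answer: -336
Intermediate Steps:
F = -60 (F = -4*(7 + 8) = -4*15 = -60)
C = 6 (C = -2*(-3) = 6)
(F + (0 - u(4, J)))*C = (-60 + (0 - 1*(-4)))*6 = (-60 + (0 + 4))*6 = (-60 + 4)*6 = -56*6 = -336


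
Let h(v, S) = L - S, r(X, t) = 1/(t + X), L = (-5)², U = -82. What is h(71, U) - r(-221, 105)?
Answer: 12413/116 ≈ 107.01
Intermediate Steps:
L = 25
r(X, t) = 1/(X + t)
h(v, S) = 25 - S
h(71, U) - r(-221, 105) = (25 - 1*(-82)) - 1/(-221 + 105) = (25 + 82) - 1/(-116) = 107 - 1*(-1/116) = 107 + 1/116 = 12413/116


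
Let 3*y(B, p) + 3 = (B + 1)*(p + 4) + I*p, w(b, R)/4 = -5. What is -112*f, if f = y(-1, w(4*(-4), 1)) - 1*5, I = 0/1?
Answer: 672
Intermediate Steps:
I = 0 (I = 0*1 = 0)
w(b, R) = -20 (w(b, R) = 4*(-5) = -20)
y(B, p) = -1 + (1 + B)*(4 + p)/3 (y(B, p) = -1 + ((B + 1)*(p + 4) + 0*p)/3 = -1 + ((1 + B)*(4 + p) + 0)/3 = -1 + ((1 + B)*(4 + p))/3 = -1 + (1 + B)*(4 + p)/3)
f = -6 (f = (1/3 + (1/3)*(-20) + (4/3)*(-1) + (1/3)*(-1)*(-20)) - 1*5 = (1/3 - 20/3 - 4/3 + 20/3) - 5 = -1 - 5 = -6)
-112*f = -112*(-6) = 672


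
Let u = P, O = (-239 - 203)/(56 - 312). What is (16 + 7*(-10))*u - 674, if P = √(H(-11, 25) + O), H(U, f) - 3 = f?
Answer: -674 - 27*√7610/8 ≈ -968.42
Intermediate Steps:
H(U, f) = 3 + f
O = 221/128 (O = -442/(-256) = -442*(-1/256) = 221/128 ≈ 1.7266)
P = √7610/16 (P = √((3 + 25) + 221/128) = √(28 + 221/128) = √(3805/128) = √7610/16 ≈ 5.4522)
u = √7610/16 ≈ 5.4522
(16 + 7*(-10))*u - 674 = (16 + 7*(-10))*(√7610/16) - 674 = (16 - 70)*(√7610/16) - 674 = -27*√7610/8 - 674 = -674 - 27*√7610/8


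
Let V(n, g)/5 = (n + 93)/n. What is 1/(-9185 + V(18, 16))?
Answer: -6/54925 ≈ -0.00010924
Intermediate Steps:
V(n, g) = 5*(93 + n)/n (V(n, g) = 5*((n + 93)/n) = 5*((93 + n)/n) = 5*(93 + n)/n)
1/(-9185 + V(18, 16)) = 1/(-9185 + (5 + 465/18)) = 1/(-9185 + (5 + 465*(1/18))) = 1/(-9185 + (5 + 155/6)) = 1/(-9185 + 185/6) = 1/(-54925/6) = -6/54925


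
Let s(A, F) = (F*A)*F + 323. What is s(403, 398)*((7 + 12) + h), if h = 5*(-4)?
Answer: -63837135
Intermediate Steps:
s(A, F) = 323 + A*F² (s(A, F) = (A*F)*F + 323 = A*F² + 323 = 323 + A*F²)
h = -20
s(403, 398)*((7 + 12) + h) = (323 + 403*398²)*((7 + 12) - 20) = (323 + 403*158404)*(19 - 20) = (323 + 63836812)*(-1) = 63837135*(-1) = -63837135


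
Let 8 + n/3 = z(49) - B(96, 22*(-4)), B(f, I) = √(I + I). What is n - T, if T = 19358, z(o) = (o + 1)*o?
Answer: -12032 - 12*I*√11 ≈ -12032.0 - 39.799*I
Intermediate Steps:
z(o) = o*(1 + o) (z(o) = (1 + o)*o = o*(1 + o))
B(f, I) = √2*√I (B(f, I) = √(2*I) = √2*√I)
n = 7326 - 12*I*√11 (n = -24 + 3*(49*(1 + 49) - √2*√(22*(-4))) = -24 + 3*(49*50 - √2*√(-88)) = -24 + 3*(2450 - √2*2*I*√22) = -24 + 3*(2450 - 4*I*√11) = -24 + (7350 - 12*I*√11) = 7326 - 12*I*√11 ≈ 7326.0 - 39.799*I)
n - T = (7326 - 12*I*√11) - 1*19358 = (7326 - 12*I*√11) - 19358 = -12032 - 12*I*√11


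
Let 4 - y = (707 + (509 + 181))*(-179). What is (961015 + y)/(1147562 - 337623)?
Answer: 1211082/809939 ≈ 1.4953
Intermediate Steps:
y = 250067 (y = 4 - (707 + (509 + 181))*(-179) = 4 - (707 + 690)*(-179) = 4 - 1397*(-179) = 4 - 1*(-250063) = 4 + 250063 = 250067)
(961015 + y)/(1147562 - 337623) = (961015 + 250067)/(1147562 - 337623) = 1211082/809939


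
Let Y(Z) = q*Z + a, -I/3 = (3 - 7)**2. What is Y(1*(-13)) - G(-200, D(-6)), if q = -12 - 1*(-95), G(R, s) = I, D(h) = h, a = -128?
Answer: -1159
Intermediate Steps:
I = -48 (I = -3*(3 - 7)**2 = -3*(-4)**2 = -3*16 = -48)
G(R, s) = -48
q = 83 (q = -12 + 95 = 83)
Y(Z) = -128 + 83*Z (Y(Z) = 83*Z - 128 = -128 + 83*Z)
Y(1*(-13)) - G(-200, D(-6)) = (-128 + 83*(1*(-13))) - 1*(-48) = (-128 + 83*(-13)) + 48 = (-128 - 1079) + 48 = -1207 + 48 = -1159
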